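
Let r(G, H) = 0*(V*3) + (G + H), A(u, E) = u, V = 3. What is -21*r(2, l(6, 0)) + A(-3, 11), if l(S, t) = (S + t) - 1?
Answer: -150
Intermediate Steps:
l(S, t) = -1 + S + t
r(G, H) = G + H (r(G, H) = 0*(3*3) + (G + H) = 0*9 + (G + H) = 0 + (G + H) = G + H)
-21*r(2, l(6, 0)) + A(-3, 11) = -21*(2 + (-1 + 6 + 0)) - 3 = -21*(2 + 5) - 3 = -21*7 - 3 = -147 - 3 = -150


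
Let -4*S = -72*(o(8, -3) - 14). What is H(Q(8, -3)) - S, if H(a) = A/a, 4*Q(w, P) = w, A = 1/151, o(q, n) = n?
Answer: 92413/302 ≈ 306.00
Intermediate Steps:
A = 1/151 ≈ 0.0066225
Q(w, P) = w/4
H(a) = 1/(151*a)
S = -306 (S = -(-18)*(-3 - 14) = -(-18)*(-17) = -¼*1224 = -306)
H(Q(8, -3)) - S = 1/(151*(((¼)*8))) - 1*(-306) = (1/151)/2 + 306 = (1/151)*(½) + 306 = 1/302 + 306 = 92413/302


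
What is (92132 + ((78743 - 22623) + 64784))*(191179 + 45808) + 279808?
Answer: 50487042340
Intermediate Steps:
(92132 + ((78743 - 22623) + 64784))*(191179 + 45808) + 279808 = (92132 + (56120 + 64784))*236987 + 279808 = (92132 + 120904)*236987 + 279808 = 213036*236987 + 279808 = 50486762532 + 279808 = 50487042340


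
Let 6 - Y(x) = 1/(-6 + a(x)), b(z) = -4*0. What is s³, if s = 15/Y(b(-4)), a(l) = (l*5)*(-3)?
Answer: 729000/50653 ≈ 14.392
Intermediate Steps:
a(l) = -15*l (a(l) = (5*l)*(-3) = -15*l)
b(z) = 0
Y(x) = 6 - 1/(-6 - 15*x)
s = 90/37 (s = 15/(((37 + 90*0)/(3*(2 + 5*0)))) = 15/(((37 + 0)/(3*(2 + 0)))) = 15/(((⅓)*37/2)) = 15/(((⅓)*(½)*37)) = 15/(37/6) = 15*(6/37) = 90/37 ≈ 2.4324)
s³ = (90/37)³ = 729000/50653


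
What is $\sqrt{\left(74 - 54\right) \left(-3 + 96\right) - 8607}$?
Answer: $i \sqrt{6747} \approx 82.14 i$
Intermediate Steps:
$\sqrt{\left(74 - 54\right) \left(-3 + 96\right) - 8607} = \sqrt{\left(74 - 54\right) 93 - 8607} = \sqrt{20 \cdot 93 - 8607} = \sqrt{1860 - 8607} = \sqrt{-6747} = i \sqrt{6747}$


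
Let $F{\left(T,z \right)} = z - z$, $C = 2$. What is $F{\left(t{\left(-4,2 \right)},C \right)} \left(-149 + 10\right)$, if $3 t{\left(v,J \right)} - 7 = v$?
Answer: $0$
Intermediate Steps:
$t{\left(v,J \right)} = \frac{7}{3} + \frac{v}{3}$
$F{\left(T,z \right)} = 0$
$F{\left(t{\left(-4,2 \right)},C \right)} \left(-149 + 10\right) = 0 \left(-149 + 10\right) = 0 \left(-139\right) = 0$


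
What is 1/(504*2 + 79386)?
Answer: 1/80394 ≈ 1.2439e-5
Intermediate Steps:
1/(504*2 + 79386) = 1/(1008 + 79386) = 1/80394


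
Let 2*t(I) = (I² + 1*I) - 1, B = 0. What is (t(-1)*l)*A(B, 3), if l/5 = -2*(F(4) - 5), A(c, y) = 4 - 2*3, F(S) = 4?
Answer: 10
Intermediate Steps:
t(I) = -½ + I/2 + I²/2 (t(I) = ((I² + 1*I) - 1)/2 = ((I² + I) - 1)/2 = ((I + I²) - 1)/2 = (-1 + I + I²)/2 = -½ + I/2 + I²/2)
A(c, y) = -2 (A(c, y) = 4 - 6 = -2)
l = 10 (l = 5*(-2*(4 - 5)) = 5*(-2*(-1)) = 5*2 = 10)
(t(-1)*l)*A(B, 3) = ((-½ + (½)*(-1) + (½)*(-1)²)*10)*(-2) = ((-½ - ½ + (½)*1)*10)*(-2) = ((-½ - ½ + ½)*10)*(-2) = -½*10*(-2) = -5*(-2) = 10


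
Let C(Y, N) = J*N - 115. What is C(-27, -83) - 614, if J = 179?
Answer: -15586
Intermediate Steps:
C(Y, N) = -115 + 179*N (C(Y, N) = 179*N - 115 = -115 + 179*N)
C(-27, -83) - 614 = (-115 + 179*(-83)) - 614 = (-115 - 14857) - 614 = -14972 - 614 = -15586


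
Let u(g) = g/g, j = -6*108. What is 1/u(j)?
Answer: 1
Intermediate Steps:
j = -648
u(g) = 1
1/u(j) = 1/1 = 1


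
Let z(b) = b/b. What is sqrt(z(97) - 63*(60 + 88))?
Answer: I*sqrt(9323) ≈ 96.556*I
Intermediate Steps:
z(b) = 1
sqrt(z(97) - 63*(60 + 88)) = sqrt(1 - 63*(60 + 88)) = sqrt(1 - 63*148) = sqrt(1 - 9324) = sqrt(-9323) = I*sqrt(9323)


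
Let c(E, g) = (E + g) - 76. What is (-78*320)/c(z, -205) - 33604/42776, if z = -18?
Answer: 20339257/245962 ≈ 82.693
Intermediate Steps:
c(E, g) = -76 + E + g
(-78*320)/c(z, -205) - 33604/42776 = (-78*320)/(-76 - 18 - 205) - 33604/42776 = -24960/(-299) - 33604*1/42776 = -24960*(-1/299) - 8401/10694 = 1920/23 - 8401/10694 = 20339257/245962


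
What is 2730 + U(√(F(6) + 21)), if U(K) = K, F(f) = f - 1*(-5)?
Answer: 2730 + 4*√2 ≈ 2735.7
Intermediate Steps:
F(f) = 5 + f (F(f) = f + 5 = 5 + f)
2730 + U(√(F(6) + 21)) = 2730 + √((5 + 6) + 21) = 2730 + √(11 + 21) = 2730 + √32 = 2730 + 4*√2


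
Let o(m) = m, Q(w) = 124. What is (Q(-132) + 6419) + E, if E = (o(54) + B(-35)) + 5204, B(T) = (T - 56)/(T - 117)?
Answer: 1793843/152 ≈ 11802.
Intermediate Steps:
B(T) = (-56 + T)/(-117 + T)
E = 799307/152 (E = (54 + (-56 - 35)/(-117 - 35)) + 5204 = (54 - 91/(-152)) + 5204 = (54 - 1/152*(-91)) + 5204 = (54 + 91/152) + 5204 = 8299/152 + 5204 = 799307/152 ≈ 5258.6)
(Q(-132) + 6419) + E = (124 + 6419) + 799307/152 = 6543 + 799307/152 = 1793843/152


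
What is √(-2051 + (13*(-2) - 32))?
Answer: I*√2109 ≈ 45.924*I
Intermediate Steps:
√(-2051 + (13*(-2) - 32)) = √(-2051 + (-26 - 32)) = √(-2051 - 58) = √(-2109) = I*√2109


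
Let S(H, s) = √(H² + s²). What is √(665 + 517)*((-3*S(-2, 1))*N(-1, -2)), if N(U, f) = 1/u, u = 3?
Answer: -√5910 ≈ -76.876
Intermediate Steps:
N(U, f) = ⅓ (N(U, f) = 1/3 = ⅓)
√(665 + 517)*((-3*S(-2, 1))*N(-1, -2)) = √(665 + 517)*(-3*√((-2)² + 1²)*(⅓)) = √1182*(-3*√(4 + 1)*(⅓)) = √1182*(-3*√5*(⅓)) = √1182*(-√5) = -√5910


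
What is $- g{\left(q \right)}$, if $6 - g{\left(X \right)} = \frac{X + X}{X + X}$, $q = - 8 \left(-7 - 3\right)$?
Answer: $-5$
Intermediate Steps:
$q = 80$ ($q = \left(-8\right) \left(-10\right) = 80$)
$g{\left(X \right)} = 5$ ($g{\left(X \right)} = 6 - \frac{X + X}{X + X} = 6 - \frac{2 X}{2 X} = 6 - 2 X \frac{1}{2 X} = 6 - 1 = 5$)
$- g{\left(q \right)} = \left(-1\right) 5 = -5$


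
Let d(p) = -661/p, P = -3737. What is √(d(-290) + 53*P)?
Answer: I*√16656738410/290 ≈ 445.04*I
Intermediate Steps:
√(d(-290) + 53*P) = √(-661/(-290) + 53*(-3737)) = √(-661*(-1/290) - 198061) = √(661/290 - 198061) = √(-57437029/290) = I*√16656738410/290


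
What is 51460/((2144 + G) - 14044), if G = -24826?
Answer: -25730/18363 ≈ -1.4012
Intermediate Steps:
51460/((2144 + G) - 14044) = 51460/((2144 - 24826) - 14044) = 51460/(-22682 - 14044) = 51460/(-36726) = 51460*(-1/36726) = -25730/18363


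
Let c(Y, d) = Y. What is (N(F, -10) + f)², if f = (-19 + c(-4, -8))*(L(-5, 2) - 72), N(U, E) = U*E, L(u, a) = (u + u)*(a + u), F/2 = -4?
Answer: 1094116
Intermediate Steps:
F = -8 (F = 2*(-4) = -8)
L(u, a) = 2*u*(a + u) (L(u, a) = (2*u)*(a + u) = 2*u*(a + u))
N(U, E) = E*U
f = 966 (f = (-19 - 4)*(2*(-5)*(2 - 5) - 72) = -23*(2*(-5)*(-3) - 72) = -23*(30 - 72) = -23*(-42) = 966)
(N(F, -10) + f)² = (-10*(-8) + 966)² = (80 + 966)² = 1046² = 1094116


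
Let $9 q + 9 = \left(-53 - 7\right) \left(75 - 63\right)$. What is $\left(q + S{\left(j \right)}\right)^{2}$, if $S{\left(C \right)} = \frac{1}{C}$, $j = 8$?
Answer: $\frac{418609}{64} \approx 6540.8$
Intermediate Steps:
$q = -81$ ($q = -1 + \frac{\left(-53 - 7\right) \left(75 - 63\right)}{9} = -1 + \frac{\left(-60\right) 12}{9} = -1 + \frac{1}{9} \left(-720\right) = -1 - 80 = -81$)
$\left(q + S{\left(j \right)}\right)^{2} = \left(-81 + \frac{1}{8}\right)^{2} = \left(- \frac{647}{8}\right)^{2} = \frac{418609}{64}$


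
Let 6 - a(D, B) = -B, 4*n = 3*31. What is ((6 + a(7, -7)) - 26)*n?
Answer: -1953/4 ≈ -488.25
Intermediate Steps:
n = 93/4 (n = (3*31)/4 = (1/4)*93 = 93/4 ≈ 23.250)
a(D, B) = 6 + B (a(D, B) = 6 - (-1)*B = 6 + B)
((6 + a(7, -7)) - 26)*n = ((6 + (6 - 7)) - 26)*(93/4) = ((6 - 1) - 26)*(93/4) = (5 - 26)*(93/4) = -21*93/4 = -1953/4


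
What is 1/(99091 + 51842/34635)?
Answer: 34635/3432068627 ≈ 1.0092e-5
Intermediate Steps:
1/(99091 + 51842/34635) = 1/(3432068627/34635) = 34635/3432068627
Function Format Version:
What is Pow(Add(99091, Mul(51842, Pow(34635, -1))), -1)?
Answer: Rational(34635, 3432068627) ≈ 1.0092e-5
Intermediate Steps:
Pow(Add(99091, Mul(51842, Pow(34635, -1))), -1) = Pow(Add(99091, Mul(51842, Rational(1, 34635))), -1) = Pow(Add(99091, Rational(51842, 34635)), -1) = Pow(Rational(3432068627, 34635), -1) = Rational(34635, 3432068627)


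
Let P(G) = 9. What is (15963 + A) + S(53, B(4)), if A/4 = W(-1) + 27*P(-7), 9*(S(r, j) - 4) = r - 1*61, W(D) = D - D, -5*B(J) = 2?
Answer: 152443/9 ≈ 16938.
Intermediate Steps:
B(J) = -2/5 (B(J) = -1/5*2 = -2/5)
W(D) = 0
S(r, j) = -25/9 + r/9 (S(r, j) = 4 + (r - 1*61)/9 = 4 + (r - 61)/9 = 4 + (-61 + r)/9 = 4 + (-61/9 + r/9) = -25/9 + r/9)
A = 972 (A = 4*(0 + 27*9) = 4*(0 + 243) = 4*243 = 972)
(15963 + A) + S(53, B(4)) = (15963 + 972) + (-25/9 + (1/9)*53) = 16935 + (-25/9 + 53/9) = 16935 + 28/9 = 152443/9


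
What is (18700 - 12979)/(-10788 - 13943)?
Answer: -5721/24731 ≈ -0.23133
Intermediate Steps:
(18700 - 12979)/(-10788 - 13943) = 5721/(-24731) = 5721*(-1/24731) = -5721/24731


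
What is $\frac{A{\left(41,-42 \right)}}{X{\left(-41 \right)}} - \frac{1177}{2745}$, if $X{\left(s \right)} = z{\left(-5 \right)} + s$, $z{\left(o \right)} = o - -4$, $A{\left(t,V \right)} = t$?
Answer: $- \frac{53993}{38430} \approx -1.405$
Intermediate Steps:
$z{\left(o \right)} = 4 + o$ ($z{\left(o \right)} = o + 4 = 4 + o$)
$X{\left(s \right)} = -1 + s$ ($X{\left(s \right)} = \left(4 - 5\right) + s = -1 + s$)
$\frac{A{\left(41,-42 \right)}}{X{\left(-41 \right)}} - \frac{1177}{2745} = \frac{41}{-1 - 41} - \frac{1177}{2745} = \frac{41}{-42} - \frac{1177}{2745} = 41 \left(- \frac{1}{42}\right) - \frac{1177}{2745} = - \frac{41}{42} - \frac{1177}{2745} = - \frac{53993}{38430}$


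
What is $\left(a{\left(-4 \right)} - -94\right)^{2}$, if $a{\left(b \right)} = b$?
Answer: $8100$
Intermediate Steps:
$\left(a{\left(-4 \right)} - -94\right)^{2} = \left(-4 - -94\right)^{2} = \left(-4 + 94\right)^{2} = 90^{2} = 8100$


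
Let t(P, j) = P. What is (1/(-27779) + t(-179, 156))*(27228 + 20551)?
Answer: -237578306318/27779 ≈ -8.5524e+6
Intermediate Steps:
(1/(-27779) + t(-179, 156))*(27228 + 20551) = (1/(-27779) - 179)*(27228 + 20551) = (-1/27779 - 179)*47779 = -4972442/27779*47779 = -237578306318/27779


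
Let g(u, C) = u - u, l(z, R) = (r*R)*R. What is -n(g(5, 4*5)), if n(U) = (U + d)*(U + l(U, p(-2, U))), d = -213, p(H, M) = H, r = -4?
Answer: -3408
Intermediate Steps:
l(z, R) = -4*R² (l(z, R) = (-4*R)*R = -4*R²)
g(u, C) = 0
n(U) = (-213 + U)*(-16 + U) (n(U) = (U - 213)*(U - 4*(-2)²) = (-213 + U)*(U - 4*4) = (-213 + U)*(U - 16) = (-213 + U)*(-16 + U))
-n(g(5, 4*5)) = -(3408 + 0² - 229*0) = -(3408 + 0 + 0) = -1*3408 = -3408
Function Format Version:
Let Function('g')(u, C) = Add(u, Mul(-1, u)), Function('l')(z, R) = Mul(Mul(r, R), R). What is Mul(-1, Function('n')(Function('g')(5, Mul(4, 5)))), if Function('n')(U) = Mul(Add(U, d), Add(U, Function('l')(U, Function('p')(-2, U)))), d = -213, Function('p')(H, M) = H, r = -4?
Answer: -3408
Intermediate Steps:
Function('l')(z, R) = Mul(-4, Pow(R, 2)) (Function('l')(z, R) = Mul(Mul(-4, R), R) = Mul(-4, Pow(R, 2)))
Function('g')(u, C) = 0
Function('n')(U) = Mul(Add(-213, U), Add(-16, U)) (Function('n')(U) = Mul(Add(U, -213), Add(U, Mul(-4, Pow(-2, 2)))) = Mul(Add(-213, U), Add(U, Mul(-4, 4))) = Mul(Add(-213, U), Add(U, -16)) = Mul(Add(-213, U), Add(-16, U)))
Mul(-1, Function('n')(Function('g')(5, Mul(4, 5)))) = Mul(-1, Add(3408, Pow(0, 2), Mul(-229, 0))) = Mul(-1, Add(3408, 0, 0)) = Mul(-1, 3408) = -3408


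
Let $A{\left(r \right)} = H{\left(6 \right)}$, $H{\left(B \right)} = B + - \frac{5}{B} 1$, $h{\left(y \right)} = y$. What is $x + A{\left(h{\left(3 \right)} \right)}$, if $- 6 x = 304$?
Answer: $- \frac{91}{2} \approx -45.5$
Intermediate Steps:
$x = - \frac{152}{3}$ ($x = \left(- \frac{1}{6}\right) 304 = - \frac{152}{3} \approx -50.667$)
$H{\left(B \right)} = B - \frac{5}{B}$
$A{\left(r \right)} = \frac{31}{6}$ ($A{\left(r \right)} = 6 - \frac{5}{6} = \frac{31}{6}$)
$x + A{\left(h{\left(3 \right)} \right)} = - \frac{152}{3} + \frac{31}{6} = - \frac{91}{2}$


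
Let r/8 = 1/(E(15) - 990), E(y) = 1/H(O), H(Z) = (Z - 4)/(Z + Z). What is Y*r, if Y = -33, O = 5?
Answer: 66/245 ≈ 0.26939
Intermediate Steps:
H(Z) = (-4 + Z)/(2*Z) (H(Z) = (-4 + Z)/((2*Z)) = (-4 + Z)*(1/(2*Z)) = (-4 + Z)/(2*Z))
E(y) = 10 (E(y) = 1/((½)*(-4 + 5)/5) = 1/((½)*(⅕)*1) = 1/(⅒) = 10)
r = -2/245 (r = 8/(10 - 990) = 8/(-980) = 8*(-1/980) = -2/245 ≈ -0.0081633)
Y*r = -33*(-2/245) = 66/245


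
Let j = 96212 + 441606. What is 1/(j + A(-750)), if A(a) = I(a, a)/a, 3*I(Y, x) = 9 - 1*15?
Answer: 375/201681751 ≈ 1.8594e-6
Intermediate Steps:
I(Y, x) = -2 (I(Y, x) = (9 - 1*15)/3 = (9 - 15)/3 = (1/3)*(-6) = -2)
j = 537818
A(a) = -2/a
1/(j + A(-750)) = 1/(537818 - 2/(-750)) = 1/(537818 - 2*(-1/750)) = 1/(537818 + 1/375) = 1/(201681751/375) = 375/201681751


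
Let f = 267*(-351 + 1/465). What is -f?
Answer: 14526046/155 ≈ 93716.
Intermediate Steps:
f = -14526046/155 (f = 267*(-351 + 1/465) = 267*(-163214/465) = -14526046/155 ≈ -93716.)
-f = -1*(-14526046/155) = 14526046/155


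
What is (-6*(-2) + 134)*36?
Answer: 5256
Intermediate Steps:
(-6*(-2) + 134)*36 = (12 + 134)*36 = 146*36 = 5256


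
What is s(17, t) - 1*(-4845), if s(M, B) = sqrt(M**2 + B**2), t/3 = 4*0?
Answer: 4862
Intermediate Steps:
t = 0 (t = 3*(4*0) = 3*0 = 0)
s(M, B) = sqrt(B**2 + M**2)
s(17, t) - 1*(-4845) = sqrt(0**2 + 17**2) - 1*(-4845) = sqrt(0 + 289) + 4845 = sqrt(289) + 4845 = 17 + 4845 = 4862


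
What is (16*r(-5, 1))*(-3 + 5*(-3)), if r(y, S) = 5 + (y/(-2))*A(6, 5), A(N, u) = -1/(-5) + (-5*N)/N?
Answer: 2016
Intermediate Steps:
A(N, u) = -24/5 (A(N, u) = -1*(-⅕) - 5 = ⅕ - 5 = -24/5)
r(y, S) = 5 + 12*y/5 (r(y, S) = 5 + (y/(-2))*(-24/5) = 5 + (y*(-½))*(-24/5) = 5 - y/2*(-24/5) = 5 + 12*y/5)
(16*r(-5, 1))*(-3 + 5*(-3)) = (16*(5 + (12/5)*(-5)))*(-3 + 5*(-3)) = (16*(5 - 12))*(-3 - 15) = (16*(-7))*(-18) = -112*(-18) = 2016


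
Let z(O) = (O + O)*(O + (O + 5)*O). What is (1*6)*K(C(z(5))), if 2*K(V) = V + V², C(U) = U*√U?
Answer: 499125000 + 8250*√22 ≈ 4.9916e+8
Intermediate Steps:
z(O) = 2*O*(O + O*(5 + O)) (z(O) = (2*O)*(O + (5 + O)*O) = (2*O)*(O + O*(5 + O)) = 2*O*(O + O*(5 + O)))
C(U) = U^(3/2)
K(V) = V/2 + V²/2 (K(V) = (V + V²)/2 = V/2 + V²/2)
(1*6)*K(C(z(5))) = (1*6)*((2*5²*(6 + 5))^(3/2)*(1 + (2*5²*(6 + 5))^(3/2))/2) = 6*((2*25*11)^(3/2)*(1 + (2*25*11)^(3/2))/2) = 6*(550^(3/2)*(1 + 550^(3/2))/2) = 6*((2750*√22)*(1 + 2750*√22)/2) = 6*(1375*√22*(1 + 2750*√22)) = 8250*√22*(1 + 2750*√22)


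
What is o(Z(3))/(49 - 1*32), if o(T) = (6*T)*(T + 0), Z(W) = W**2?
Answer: 486/17 ≈ 28.588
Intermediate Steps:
o(T) = 6*T**2 (o(T) = (6*T)*T = 6*T**2)
o(Z(3))/(49 - 1*32) = (6*(3**2)**2)/(49 - 1*32) = (6*9**2)/(49 - 32) = (6*81)/17 = 486*(1/17) = 486/17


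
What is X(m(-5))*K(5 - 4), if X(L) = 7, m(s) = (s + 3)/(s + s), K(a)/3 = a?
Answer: 21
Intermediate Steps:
K(a) = 3*a
m(s) = (3 + s)/(2*s) (m(s) = (3 + s)/((2*s)) = (3 + s)*(1/(2*s)) = (3 + s)/(2*s))
X(m(-5))*K(5 - 4) = 7*(3*(5 - 4)) = 7*(3*1) = 7*3 = 21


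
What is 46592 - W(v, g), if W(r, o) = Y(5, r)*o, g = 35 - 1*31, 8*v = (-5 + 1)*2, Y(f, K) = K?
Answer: 46596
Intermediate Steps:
v = -1 (v = ((-5 + 1)*2)/8 = (-4*2)/8 = (⅛)*(-8) = -1)
g = 4 (g = 35 - 31 = 4)
W(r, o) = o*r (W(r, o) = r*o = o*r)
46592 - W(v, g) = 46592 - 4*(-1) = 46592 - 1*(-4) = 46592 + 4 = 46596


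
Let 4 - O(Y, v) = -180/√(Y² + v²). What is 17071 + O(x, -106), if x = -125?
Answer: 17075 + 180*√26861/26861 ≈ 17076.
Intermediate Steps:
O(Y, v) = 4 + 180/√(Y² + v²) (O(Y, v) = 4 - (-180)/(√(Y² + v²)) = 4 - (-180)/√(Y² + v²) = 4 + 180/√(Y² + v²))
17071 + O(x, -106) = 17071 + (4 + 180/√((-125)² + (-106)²)) = 17071 + (4 + 180/√(15625 + 11236)) = 17071 + (4 + 180/√26861) = 17071 + (4 + 180*(√26861/26861)) = 17071 + (4 + 180*√26861/26861) = 17075 + 180*√26861/26861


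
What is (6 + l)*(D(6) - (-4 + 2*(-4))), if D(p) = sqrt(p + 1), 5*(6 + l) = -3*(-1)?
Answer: 36/5 + 3*sqrt(7)/5 ≈ 8.7874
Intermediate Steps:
l = -27/5 (l = -6 + (-3*(-1))/5 = -6 + (1/5)*3 = -6 + 3/5 = -27/5 ≈ -5.4000)
D(p) = sqrt(1 + p)
(6 + l)*(D(6) - (-4 + 2*(-4))) = (6 - 27/5)*(sqrt(1 + 6) - (-4 + 2*(-4))) = 3*(sqrt(7) - (-4 - 8))/5 = 3*(sqrt(7) - 1*(-12))/5 = 3*(sqrt(7) + 12)/5 = 3*(12 + sqrt(7))/5 = 36/5 + 3*sqrt(7)/5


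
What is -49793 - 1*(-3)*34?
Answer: -49691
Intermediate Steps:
-49793 - 1*(-3)*34 = -49793 - (-3)*34 = -49793 - 1*(-102) = -49793 + 102 = -49691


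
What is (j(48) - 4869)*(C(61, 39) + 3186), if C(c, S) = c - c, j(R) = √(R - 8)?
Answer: -15512634 + 6372*√10 ≈ -1.5492e+7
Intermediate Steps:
j(R) = √(-8 + R)
C(c, S) = 0
(j(48) - 4869)*(C(61, 39) + 3186) = (√(-8 + 48) - 4869)*(0 + 3186) = (√40 - 4869)*3186 = (2*√10 - 4869)*3186 = (-4869 + 2*√10)*3186 = -15512634 + 6372*√10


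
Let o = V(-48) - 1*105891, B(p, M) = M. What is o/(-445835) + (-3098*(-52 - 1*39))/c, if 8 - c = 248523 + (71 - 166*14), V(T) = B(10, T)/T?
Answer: -9961222835/10979221877 ≈ -0.90728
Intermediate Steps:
V(T) = 1 (V(T) = T/T = 1)
o = -105890 (o = 1 - 1*105891 = 1 - 105891 = -105890)
c = -246262 (c = 8 - (248523 + (71 - 166*14)) = 8 - (248523 + (71 - 2324)) = 8 - (248523 - 2253) = 8 - 1*246270 = 8 - 246270 = -246262)
o/(-445835) + (-3098*(-52 - 1*39))/c = -105890/(-445835) - 3098*(-52 - 1*39)/(-246262) = -105890*(-1/445835) - 3098*(-52 - 39)*(-1/246262) = 21178/89167 - 3098*(-91)*(-1/246262) = 21178/89167 + 281918*(-1/246262) = 21178/89167 - 140959/123131 = -9961222835/10979221877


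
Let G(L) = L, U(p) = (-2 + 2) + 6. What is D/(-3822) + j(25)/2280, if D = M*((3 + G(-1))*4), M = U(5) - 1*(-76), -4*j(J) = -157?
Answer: -299037/1936480 ≈ -0.15442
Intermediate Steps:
U(p) = 6 (U(p) = 0 + 6 = 6)
j(J) = 157/4 (j(J) = -¼*(-157) = 157/4)
M = 82 (M = 6 - 1*(-76) = 6 + 76 = 82)
D = 656 (D = 82*((3 - 1)*4) = 82*(2*4) = 82*8 = 656)
D/(-3822) + j(25)/2280 = 656/(-3822) + (157/4)/2280 = 656*(-1/3822) + (157/4)*(1/2280) = -328/1911 + 157/9120 = -299037/1936480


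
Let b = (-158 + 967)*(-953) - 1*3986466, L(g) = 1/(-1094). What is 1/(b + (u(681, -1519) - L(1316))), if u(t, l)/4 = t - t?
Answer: -1094/5204642641 ≈ -2.1020e-7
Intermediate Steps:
u(t, l) = 0 (u(t, l) = 4*(t - t) = 4*0 = 0)
L(g) = -1/1094
b = -4757443 (b = 809*(-953) - 3986466 = -770977 - 3986466 = -4757443)
1/(b + (u(681, -1519) - L(1316))) = 1/(-4757443 + (0 - 1*(-1/1094))) = 1/(-4757443 + (0 + 1/1094)) = 1/(-4757443 + 1/1094) = 1/(-5204642641/1094) = -1094/5204642641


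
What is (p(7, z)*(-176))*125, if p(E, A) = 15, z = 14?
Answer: -330000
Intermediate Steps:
(p(7, z)*(-176))*125 = (15*(-176))*125 = -2640*125 = -330000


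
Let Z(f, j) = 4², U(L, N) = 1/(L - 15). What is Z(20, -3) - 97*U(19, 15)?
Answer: -33/4 ≈ -8.2500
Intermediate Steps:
U(L, N) = 1/(-15 + L)
Z(f, j) = 16
Z(20, -3) - 97*U(19, 15) = 16 - 97/(-15 + 19) = 16 - 97/4 = -33/4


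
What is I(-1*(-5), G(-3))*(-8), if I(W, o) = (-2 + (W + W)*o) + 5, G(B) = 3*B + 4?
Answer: 376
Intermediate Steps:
G(B) = 4 + 3*B
I(W, o) = 3 + 2*W*o (I(W, o) = (-2 + (2*W)*o) + 5 = (-2 + 2*W*o) + 5 = 3 + 2*W*o)
I(-1*(-5), G(-3))*(-8) = (3 + 2*(-1*(-5))*(4 + 3*(-3)))*(-8) = (3 + 2*5*(4 - 9))*(-8) = (3 + 2*5*(-5))*(-8) = (3 - 50)*(-8) = -47*(-8) = 376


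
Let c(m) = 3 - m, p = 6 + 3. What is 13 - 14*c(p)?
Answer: 97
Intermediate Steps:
p = 9
13 - 14*c(p) = 13 - 14*(3 - 1*9) = 13 - 14*(3 - 9) = 13 - 14*(-6) = 13 + 84 = 97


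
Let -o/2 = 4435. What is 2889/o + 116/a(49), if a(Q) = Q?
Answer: 887359/434630 ≈ 2.0416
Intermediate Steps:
o = -8870 (o = -2*4435 = -8870)
2889/o + 116/a(49) = 2889/(-8870) + 116/49 = 2889*(-1/8870) + 116*(1/49) = -2889/8870 + 116/49 = 887359/434630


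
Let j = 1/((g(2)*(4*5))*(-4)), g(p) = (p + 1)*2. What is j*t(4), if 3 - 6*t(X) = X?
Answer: 1/2880 ≈ 0.00034722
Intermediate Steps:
t(X) = ½ - X/6
g(p) = 2 + 2*p (g(p) = (1 + p)*2 = 2 + 2*p)
j = -1/480 (j = 1/(((2 + 2*2)*(4*5))*(-4)) = 1/(((2 + 4)*20)*(-4)) = 1/((6*20)*(-4)) = 1/(120*(-4)) = 1/(-480) = -1/480 ≈ -0.0020833)
j*t(4) = -(½ - ⅙*4)/480 = -(½ - ⅔)/480 = -1/480*(-⅙) = 1/2880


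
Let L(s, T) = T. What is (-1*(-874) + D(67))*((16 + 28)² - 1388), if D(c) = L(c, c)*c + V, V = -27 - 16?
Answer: 2915360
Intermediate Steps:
V = -43
D(c) = -43 + c² (D(c) = c*c - 43 = c² - 43 = -43 + c²)
(-1*(-874) + D(67))*((16 + 28)² - 1388) = (-1*(-874) + (-43 + 67²))*((16 + 28)² - 1388) = (874 + (-43 + 4489))*(44² - 1388) = (874 + 4446)*(1936 - 1388) = 5320*548 = 2915360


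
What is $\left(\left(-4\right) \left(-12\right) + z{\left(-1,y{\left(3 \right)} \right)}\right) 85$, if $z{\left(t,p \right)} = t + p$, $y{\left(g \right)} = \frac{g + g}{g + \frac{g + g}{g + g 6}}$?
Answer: $\frac{95455}{23} \approx 4150.2$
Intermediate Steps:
$y{\left(g \right)} = \frac{2 g}{\frac{2}{7} + g}$ ($y{\left(g \right)} = \frac{2 g}{g + \frac{2 g}{g + 6 g}} = \frac{2 g}{g + \frac{2 g}{7 g}} = \frac{2 g}{g + 2 g \frac{1}{7 g}} = \frac{2 g}{g + \frac{2}{7}} = \frac{2 g}{\frac{2}{7} + g}$)
$z{\left(t,p \right)} = p + t$
$\left(\left(-4\right) \left(-12\right) + z{\left(-1,y{\left(3 \right)} \right)}\right) 85 = \left(\left(-4\right) \left(-12\right) - \left(1 - \frac{42}{2 + 7 \cdot 3}\right)\right) 85 = \left(48 - \left(1 - \frac{42}{2 + 21}\right)\right) 85 = \left(48 - \left(1 - \frac{42}{23}\right)\right) 85 = \left(48 + \left(\frac{42}{23} - 1\right)\right) 85 = \left(48 + \frac{19}{23}\right) 85 = \frac{1123}{23} \cdot 85 = \frac{95455}{23}$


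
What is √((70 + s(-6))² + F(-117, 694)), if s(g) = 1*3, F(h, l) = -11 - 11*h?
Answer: √6605 ≈ 81.271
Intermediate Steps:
s(g) = 3
√((70 + s(-6))² + F(-117, 694)) = √((70 + 3)² + (-11 - 11*(-117))) = √(73² + (-11 + 1287)) = √(5329 + 1276) = √6605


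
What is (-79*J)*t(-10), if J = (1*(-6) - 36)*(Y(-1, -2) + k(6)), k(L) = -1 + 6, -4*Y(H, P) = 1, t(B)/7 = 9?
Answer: 1985823/2 ≈ 9.9291e+5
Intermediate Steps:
t(B) = 63 (t(B) = 7*9 = 63)
Y(H, P) = -¼ (Y(H, P) = -¼*1 = -¼)
k(L) = 5
J = -399/2 (J = (1*(-6) - 36)*(-¼ + 5) = (-6 - 36)*(19/4) = -42*19/4 = -399/2 ≈ -199.50)
(-79*J)*t(-10) = -79*(-399/2)*63 = (31521/2)*63 = 1985823/2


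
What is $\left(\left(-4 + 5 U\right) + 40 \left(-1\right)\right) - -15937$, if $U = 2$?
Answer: $15903$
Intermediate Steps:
$\left(\left(-4 + 5 U\right) + 40 \left(-1\right)\right) - -15937 = \left(\left(-4 + 5 \cdot 2\right) + 40 \left(-1\right)\right) - -15937 = \left(\left(-4 + 10\right) - 40\right) + 15937 = \left(6 - 40\right) + 15937 = -34 + 15937 = 15903$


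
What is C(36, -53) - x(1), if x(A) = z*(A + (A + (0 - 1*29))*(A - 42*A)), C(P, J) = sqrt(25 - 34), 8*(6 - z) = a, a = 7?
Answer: -47109/8 + 3*I ≈ -5888.6 + 3.0*I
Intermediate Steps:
z = 41/8 (z = 6 - 1/8*7 = 6 - 7/8 = 41/8 ≈ 5.1250)
C(P, J) = 3*I (C(P, J) = sqrt(-9) = 3*I)
x(A) = 41*A/8 - 1681*A*(-29 + A)/8 (x(A) = 41*(A + (A + (0 - 1*29))*(A - 42*A))/8 = 41*(A + (A + (0 - 29))*(-41*A))/8 = 41*(A + (A - 29)*(-41*A))/8 = 41*(A + (-29 + A)*(-41*A))/8 = 41*(A - 41*A*(-29 + A))/8 = 41*A/8 - 1681*A*(-29 + A)/8)
C(36, -53) - x(1) = 3*I - 41*(1190 - 41*1)/8 = 3*I - 41*(1190 - 41)/8 = 3*I - 41*1149/8 = 3*I - 1*47109/8 = 3*I - 47109/8 = -47109/8 + 3*I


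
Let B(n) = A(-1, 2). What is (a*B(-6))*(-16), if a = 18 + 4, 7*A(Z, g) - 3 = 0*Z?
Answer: -1056/7 ≈ -150.86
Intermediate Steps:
A(Z, g) = 3/7 (A(Z, g) = 3/7 + (0*Z)/7 = 3/7 + (1/7)*0 = 3/7 + 0 = 3/7)
B(n) = 3/7
a = 22
(a*B(-6))*(-16) = (22*(3/7))*(-16) = (66/7)*(-16) = -1056/7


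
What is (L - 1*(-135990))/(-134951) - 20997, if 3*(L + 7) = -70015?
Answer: -8501036375/404853 ≈ -20998.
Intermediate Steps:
L = -70036/3 (L = -7 + (⅓)*(-70015) = -7 - 70015/3 = -70036/3 ≈ -23345.)
(L - 1*(-135990))/(-134951) - 20997 = (-70036/3 - 1*(-135990))/(-134951) - 20997 = (-70036/3 + 135990)*(-1/134951) - 20997 = (337934/3)*(-1/134951) - 20997 = -337934/404853 - 20997 = -8501036375/404853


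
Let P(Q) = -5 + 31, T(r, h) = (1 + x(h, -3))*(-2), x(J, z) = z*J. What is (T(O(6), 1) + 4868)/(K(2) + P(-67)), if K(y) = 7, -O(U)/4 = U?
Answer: 1624/11 ≈ 147.64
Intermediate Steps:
x(J, z) = J*z
O(U) = -4*U
T(r, h) = -2 + 6*h (T(r, h) = (1 + h*(-3))*(-2) = (1 - 3*h)*(-2) = -2 + 6*h)
P(Q) = 26
(T(O(6), 1) + 4868)/(K(2) + P(-67)) = ((-2 + 6*1) + 4868)/(7 + 26) = ((-2 + 6) + 4868)/33 = (4 + 4868)*(1/33) = 4872*(1/33) = 1624/11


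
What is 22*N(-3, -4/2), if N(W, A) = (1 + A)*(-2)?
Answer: 44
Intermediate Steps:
N(W, A) = -2 - 2*A
22*N(-3, -4/2) = 22*(-2 - (-8)/2) = 22*(-2 - 2*(-2)) = 22*(-2 + 4) = 22*2 = 44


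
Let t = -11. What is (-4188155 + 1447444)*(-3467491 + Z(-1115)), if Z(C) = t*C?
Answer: 9469775905686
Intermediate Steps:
Z(C) = -11*C
(-4188155 + 1447444)*(-3467491 + Z(-1115)) = (-4188155 + 1447444)*(-3467491 - 11*(-1115)) = -2740711*(-3467491 + 12265) = -2740711*(-3455226) = 9469775905686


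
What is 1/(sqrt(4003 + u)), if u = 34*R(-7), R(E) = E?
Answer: sqrt(3765)/3765 ≈ 0.016297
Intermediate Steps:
u = -238 (u = 34*(-7) = -238)
1/(sqrt(4003 + u)) = 1/(sqrt(4003 - 238)) = 1/(sqrt(3765)) = sqrt(3765)/3765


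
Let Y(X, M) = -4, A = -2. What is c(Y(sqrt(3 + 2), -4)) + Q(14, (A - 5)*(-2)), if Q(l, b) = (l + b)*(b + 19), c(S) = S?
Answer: 920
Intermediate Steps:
Q(l, b) = (19 + b)*(b + l) (Q(l, b) = (b + l)*(19 + b) = (19 + b)*(b + l))
c(Y(sqrt(3 + 2), -4)) + Q(14, (A - 5)*(-2)) = -4 + (((-2 - 5)*(-2))**2 + 19*((-2 - 5)*(-2)) + 19*14 + ((-2 - 5)*(-2))*14) = -4 + ((-7*(-2))**2 + 19*(-7*(-2)) + 266 - 7*(-2)*14) = -4 + (14**2 + 19*14 + 266 + 14*14) = -4 + (196 + 266 + 266 + 196) = -4 + 924 = 920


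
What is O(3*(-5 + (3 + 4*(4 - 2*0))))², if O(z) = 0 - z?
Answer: 1764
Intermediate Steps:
O(z) = -z
O(3*(-5 + (3 + 4*(4 - 2*0))))² = (-3*(-5 + (3 + 4*(4 - 2*0))))² = (-3*(-5 + (3 + 4*(4 + 0))))² = (-3*(-5 + (3 + 4*4)))² = (-3*(-5 + (3 + 16)))² = (-3*(-5 + 19))² = (-3*14)² = (-1*42)² = (-42)² = 1764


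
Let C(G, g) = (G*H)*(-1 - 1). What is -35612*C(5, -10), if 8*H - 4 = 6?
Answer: 445150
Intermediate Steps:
H = 5/4 (H = ½ + (⅛)*6 = ½ + ¾ = 5/4 ≈ 1.2500)
C(G, g) = -5*G/2 (C(G, g) = (G*(5/4))*(-1 - 1) = (5*G/4)*(-2) = -5*G/2)
-35612*C(5, -10) = -(-89030)*5 = -35612*(-25/2) = 445150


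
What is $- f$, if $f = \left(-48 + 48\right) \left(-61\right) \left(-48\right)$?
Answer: $0$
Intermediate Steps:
$f = 0$ ($f = 0 \left(-61\right) \left(-48\right) = 0 \left(-48\right) = 0$)
$- f = \left(-1\right) 0 = 0$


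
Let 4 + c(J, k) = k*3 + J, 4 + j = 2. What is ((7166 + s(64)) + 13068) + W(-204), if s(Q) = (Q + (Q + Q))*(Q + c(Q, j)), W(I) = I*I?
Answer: 84506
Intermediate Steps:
j = -2 (j = -4 + 2 = -2)
W(I) = I²
c(J, k) = -4 + J + 3*k (c(J, k) = -4 + (k*3 + J) = -4 + (3*k + J) = -4 + (J + 3*k) = -4 + J + 3*k)
s(Q) = 3*Q*(-10 + 2*Q) (s(Q) = (Q + (Q + Q))*(Q + (-4 + Q + 3*(-2))) = (Q + 2*Q)*(Q + (-4 + Q - 6)) = (3*Q)*(Q + (-10 + Q)) = (3*Q)*(-10 + 2*Q) = 3*Q*(-10 + 2*Q))
((7166 + s(64)) + 13068) + W(-204) = ((7166 + 6*64*(-5 + 64)) + 13068) + (-204)² = ((7166 + 6*64*59) + 13068) + 41616 = ((7166 + 22656) + 13068) + 41616 = (29822 + 13068) + 41616 = 42890 + 41616 = 84506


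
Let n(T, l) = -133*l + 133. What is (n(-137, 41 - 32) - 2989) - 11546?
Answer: -15599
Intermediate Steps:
n(T, l) = 133 - 133*l
(n(-137, 41 - 32) - 2989) - 11546 = ((133 - 133*(41 - 32)) - 2989) - 11546 = ((133 - 133*9) - 2989) - 11546 = ((133 - 1197) - 2989) - 11546 = (-1064 - 2989) - 11546 = -4053 - 11546 = -15599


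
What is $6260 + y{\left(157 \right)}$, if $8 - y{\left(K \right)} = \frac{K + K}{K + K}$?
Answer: $6267$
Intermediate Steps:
$y{\left(K \right)} = 7$ ($y{\left(K \right)} = 8 - \frac{K + K}{K + K} = 8 - \frac{2 K}{2 K} = 8 - 2 K \frac{1}{2 K} = 8 - 1 = 7$)
$6260 + y{\left(157 \right)} = 6260 + 7 = 6267$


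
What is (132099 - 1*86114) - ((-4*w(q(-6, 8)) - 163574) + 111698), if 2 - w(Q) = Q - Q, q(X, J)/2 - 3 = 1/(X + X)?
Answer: 97869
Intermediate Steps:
q(X, J) = 6 + 1/X (q(X, J) = 6 + 2/(X + X) = 6 + 2/((2*X)) = 6 + 2*(1/(2*X)) = 6 + 1/X)
w(Q) = 2 (w(Q) = 2 - (Q - Q) = 2 - 1*0 = 2 + 0 = 2)
(132099 - 1*86114) - ((-4*w(q(-6, 8)) - 163574) + 111698) = (132099 - 1*86114) - ((-4*2 - 163574) + 111698) = (132099 - 86114) - ((-8 - 163574) + 111698) = 45985 - (-163582 + 111698) = 45985 - 1*(-51884) = 45985 + 51884 = 97869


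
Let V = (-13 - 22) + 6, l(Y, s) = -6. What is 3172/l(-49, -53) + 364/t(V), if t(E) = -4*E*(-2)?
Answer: -92261/174 ≈ -530.24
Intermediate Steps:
V = -29 (V = -35 + 6 = -29)
t(E) = 8*E
3172/l(-49, -53) + 364/t(V) = 3172/(-6) + 364/((8*(-29))) = 3172*(-⅙) + 364/(-232) = -1586/3 + 364*(-1/232) = -1586/3 - 91/58 = -92261/174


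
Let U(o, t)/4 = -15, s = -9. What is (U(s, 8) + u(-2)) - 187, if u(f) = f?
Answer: -249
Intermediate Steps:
U(o, t) = -60 (U(o, t) = 4*(-15) = -60)
(U(s, 8) + u(-2)) - 187 = (-60 - 2) - 187 = -62 - 187 = -249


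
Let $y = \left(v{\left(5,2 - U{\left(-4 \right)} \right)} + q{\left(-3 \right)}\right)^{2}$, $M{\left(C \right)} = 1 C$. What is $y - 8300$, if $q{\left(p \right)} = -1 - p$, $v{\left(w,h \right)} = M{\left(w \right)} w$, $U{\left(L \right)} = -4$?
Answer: $-7571$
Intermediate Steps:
$M{\left(C \right)} = C$
$v{\left(w,h \right)} = w^{2}$ ($v{\left(w,h \right)} = w w = w^{2}$)
$y = 729$ ($y = \left(5^{2} - -2\right)^{2} = \left(25 + \left(-1 + 3\right)\right)^{2} = \left(25 + 2\right)^{2} = 27^{2} = 729$)
$y - 8300 = 729 - 8300 = -7571$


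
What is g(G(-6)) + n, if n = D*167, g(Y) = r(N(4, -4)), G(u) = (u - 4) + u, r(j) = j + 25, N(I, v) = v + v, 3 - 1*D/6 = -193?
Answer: 196409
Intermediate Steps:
D = 1176 (D = 18 - 6*(-193) = 18 + 1158 = 1176)
N(I, v) = 2*v
r(j) = 25 + j
G(u) = -4 + 2*u (G(u) = (-4 + u) + u = -4 + 2*u)
g(Y) = 17 (g(Y) = 25 + 2*(-4) = 25 - 8 = 17)
n = 196392 (n = 1176*167 = 196392)
g(G(-6)) + n = 17 + 196392 = 196409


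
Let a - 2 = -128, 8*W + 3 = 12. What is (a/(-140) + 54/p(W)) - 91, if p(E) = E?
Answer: -421/10 ≈ -42.100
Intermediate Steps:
W = 9/8 (W = -3/8 + (1/8)*12 = -3/8 + 3/2 = 9/8 ≈ 1.1250)
a = -126 (a = 2 - 128 = -126)
(a/(-140) + 54/p(W)) - 91 = (-126/(-140) + 54/(9/8)) - 91 = (-126*(-1/140) + 54*(8/9)) - 91 = (9/10 + 48) - 91 = 489/10 - 91 = -421/10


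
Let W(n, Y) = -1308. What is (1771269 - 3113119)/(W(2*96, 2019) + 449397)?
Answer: -1341850/448089 ≈ -2.9946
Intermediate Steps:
(1771269 - 3113119)/(W(2*96, 2019) + 449397) = (1771269 - 3113119)/(-1308 + 449397) = -1341850/448089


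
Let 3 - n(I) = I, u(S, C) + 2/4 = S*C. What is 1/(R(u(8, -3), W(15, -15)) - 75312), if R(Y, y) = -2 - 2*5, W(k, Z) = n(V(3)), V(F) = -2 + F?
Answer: -1/75324 ≈ -1.3276e-5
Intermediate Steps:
u(S, C) = -½ + C*S (u(S, C) = -½ + S*C = -½ + C*S)
n(I) = 3 - I
W(k, Z) = 2 (W(k, Z) = 3 - (-2 + 3) = 3 - 1*1 = 3 - 1 = 2)
R(Y, y) = -12 (R(Y, y) = -2 - 10 = -12)
1/(R(u(8, -3), W(15, -15)) - 75312) = 1/(-12 - 75312) = 1/(-75324) = -1/75324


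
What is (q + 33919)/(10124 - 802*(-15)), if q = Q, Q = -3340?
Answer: 30579/22154 ≈ 1.3803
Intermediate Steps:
q = -3340
(q + 33919)/(10124 - 802*(-15)) = (-3340 + 33919)/(10124 - 802*(-15)) = 30579/(10124 + 12030) = 30579/22154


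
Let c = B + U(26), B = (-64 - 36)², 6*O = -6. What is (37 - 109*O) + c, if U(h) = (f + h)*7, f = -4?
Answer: 10300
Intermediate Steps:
O = -1 (O = (⅙)*(-6) = -1)
U(h) = -28 + 7*h (U(h) = (-4 + h)*7 = -28 + 7*h)
B = 10000 (B = (-100)² = 10000)
c = 10154 (c = 10000 + (-28 + 7*26) = 10000 + (-28 + 182) = 10000 + 154 = 10154)
(37 - 109*O) + c = (37 - 109*(-1)) + 10154 = (37 + 109) + 10154 = 146 + 10154 = 10300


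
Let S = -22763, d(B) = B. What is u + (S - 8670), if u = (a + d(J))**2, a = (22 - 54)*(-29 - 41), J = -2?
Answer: 4977211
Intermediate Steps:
a = 2240 (a = -32*(-70) = 2240)
u = 5008644 (u = (2240 - 2)**2 = 2238**2 = 5008644)
u + (S - 8670) = 5008644 + (-22763 - 8670) = 5008644 - 31433 = 4977211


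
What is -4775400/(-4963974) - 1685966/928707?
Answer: -655690663514/768346233603 ≈ -0.85338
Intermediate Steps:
-4775400/(-4963974) - 1685966/928707 = -4775400*(-1/4963974) - 1685966*1/928707 = 795900/827329 - 1685966/928707 = -655690663514/768346233603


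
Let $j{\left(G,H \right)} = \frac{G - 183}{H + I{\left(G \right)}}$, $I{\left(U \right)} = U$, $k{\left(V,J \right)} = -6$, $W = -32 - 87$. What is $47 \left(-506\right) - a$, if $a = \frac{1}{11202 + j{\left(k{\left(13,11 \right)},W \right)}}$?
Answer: $- \frac{33305240423}{1400439} \approx -23782.0$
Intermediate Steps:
$W = -119$ ($W = -32 - 87 = -119$)
$j{\left(G,H \right)} = \frac{-183 + G}{G + H}$ ($j{\left(G,H \right)} = \frac{G - 183}{H + G} = \frac{-183 + G}{G + H}$)
$a = \frac{125}{1400439}$ ($a = \frac{1}{11202 + \frac{-183 - 6}{-6 - 119}} = \frac{1}{11202 + \frac{1}{-125} \left(-189\right)} = \frac{1}{11202 - - \frac{189}{125}} = \frac{1}{11202 + \frac{189}{125}} = \frac{1}{\frac{1400439}{125}} = \frac{125}{1400439} \approx 8.9258 \cdot 10^{-5}$)
$47 \left(-506\right) - a = 47 \left(-506\right) - \frac{125}{1400439} = -23782 - \frac{125}{1400439} = - \frac{33305240423}{1400439}$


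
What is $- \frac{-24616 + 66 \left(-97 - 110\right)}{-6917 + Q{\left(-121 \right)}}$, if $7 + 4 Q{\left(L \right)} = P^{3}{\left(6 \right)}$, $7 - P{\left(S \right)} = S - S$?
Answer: $- \frac{38278}{6833} \approx -5.6019$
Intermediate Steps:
$P{\left(S \right)} = 7$ ($P{\left(S \right)} = 7 - \left(S - S\right) = 7 - 0 = 7 + 0 = 7$)
$Q{\left(L \right)} = 84$ ($Q{\left(L \right)} = - \frac{7}{4} + \frac{7^{3}}{4} = - \frac{7}{4} + \frac{1}{4} \cdot 343 = - \frac{7}{4} + \frac{343}{4} = 84$)
$- \frac{-24616 + 66 \left(-97 - 110\right)}{-6917 + Q{\left(-121 \right)}} = - \frac{-24616 + 66 \left(-97 - 110\right)}{-6917 + 84} = - \frac{-24616 + 66 \left(-207\right)}{-6833} = - \frac{\left(-24616 - 13662\right) \left(-1\right)}{6833} = - \frac{\left(-38278\right) \left(-1\right)}{6833} = \left(-1\right) \frac{38278}{6833} = - \frac{38278}{6833}$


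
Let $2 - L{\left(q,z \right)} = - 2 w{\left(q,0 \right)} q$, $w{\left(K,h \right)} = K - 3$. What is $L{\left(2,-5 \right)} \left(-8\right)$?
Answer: $16$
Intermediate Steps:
$w{\left(K,h \right)} = -3 + K$
$L{\left(q,z \right)} = 2 - q \left(6 - 2 q\right)$ ($L{\left(q,z \right)} = 2 - - 2 \left(-3 + q\right) q = 2 - \left(6 - 2 q\right) q = 2 - q \left(6 - 2 q\right)$)
$L{\left(2,-5 \right)} \left(-8\right) = \left(2 + 2 \cdot 2 \left(-3 + 2\right)\right) \left(-8\right) = \left(2 + 2 \cdot 2 \left(-1\right)\right) \left(-8\right) = \left(2 - 4\right) \left(-8\right) = \left(-2\right) \left(-8\right) = 16$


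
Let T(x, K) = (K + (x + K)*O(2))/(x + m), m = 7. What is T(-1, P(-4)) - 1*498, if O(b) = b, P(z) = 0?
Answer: -1495/3 ≈ -498.33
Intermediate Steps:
T(x, K) = (2*x + 3*K)/(7 + x) (T(x, K) = (K + (x + K)*2)/(x + 7) = (K + (K + x)*2)/(7 + x) = (K + (2*K + 2*x))/(7 + x) = (2*x + 3*K)/(7 + x))
T(-1, P(-4)) - 1*498 = (2*(-1) + 3*0)/(7 - 1) - 1*498 = (-2 + 0)/6 - 498 = (⅙)*(-2) - 498 = -⅓ - 498 = -1495/3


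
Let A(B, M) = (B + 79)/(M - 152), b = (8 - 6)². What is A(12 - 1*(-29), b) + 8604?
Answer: 318318/37 ≈ 8603.2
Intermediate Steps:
b = 4 (b = 2² = 4)
A(B, M) = (79 + B)/(-152 + M)
A(12 - 1*(-29), b) + 8604 = (79 + (12 - 1*(-29)))/(-152 + 4) + 8604 = (79 + (12 + 29))/(-148) + 8604 = -(79 + 41)/148 + 8604 = -1/148*120 + 8604 = -30/37 + 8604 = 318318/37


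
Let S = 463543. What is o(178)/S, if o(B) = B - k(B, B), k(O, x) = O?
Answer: 0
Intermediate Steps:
o(B) = 0 (o(B) = B - B = 0)
o(178)/S = 0/463543 = 0*(1/463543) = 0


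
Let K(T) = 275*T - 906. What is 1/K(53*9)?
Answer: 1/130269 ≈ 7.6764e-6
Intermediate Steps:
K(T) = -906 + 275*T
1/K(53*9) = 1/(-906 + 275*(53*9)) = 1/(-906 + 275*477) = 1/(-906 + 131175) = 1/130269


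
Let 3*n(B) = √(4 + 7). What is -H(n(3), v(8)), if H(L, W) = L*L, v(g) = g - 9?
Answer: -11/9 ≈ -1.2222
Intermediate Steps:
v(g) = -9 + g
n(B) = √11/3 (n(B) = √(4 + 7)/3 = √11/3)
H(L, W) = L²
-H(n(3), v(8)) = -(√11/3)² = -1*11/9 = -11/9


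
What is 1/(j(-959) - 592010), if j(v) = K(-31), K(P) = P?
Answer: -1/592041 ≈ -1.6891e-6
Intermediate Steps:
j(v) = -31
1/(j(-959) - 592010) = 1/(-31 - 592010) = 1/(-592041) = -1/592041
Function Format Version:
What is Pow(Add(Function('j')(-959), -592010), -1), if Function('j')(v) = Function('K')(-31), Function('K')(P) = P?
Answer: Rational(-1, 592041) ≈ -1.6891e-6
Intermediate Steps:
Function('j')(v) = -31
Pow(Add(Function('j')(-959), -592010), -1) = Pow(Add(-31, -592010), -1) = Pow(-592041, -1) = Rational(-1, 592041)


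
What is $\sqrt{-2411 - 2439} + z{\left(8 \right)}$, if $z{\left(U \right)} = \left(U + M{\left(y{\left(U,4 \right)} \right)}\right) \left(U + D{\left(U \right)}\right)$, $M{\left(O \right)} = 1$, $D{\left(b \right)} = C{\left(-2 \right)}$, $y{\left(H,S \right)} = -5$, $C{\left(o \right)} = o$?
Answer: $54 + 5 i \sqrt{194} \approx 54.0 + 69.642 i$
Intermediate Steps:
$D{\left(b \right)} = -2$
$z{\left(U \right)} = \left(1 + U\right) \left(-2 + U\right)$ ($z{\left(U \right)} = \left(U + 1\right) \left(U - 2\right) = \left(1 + U\right) \left(-2 + U\right)$)
$\sqrt{-2411 - 2439} + z{\left(8 \right)} = \sqrt{-2411 - 2439} - \left(10 - 64\right) = \sqrt{-4850} - -54 = 5 i \sqrt{194} + 54 = 54 + 5 i \sqrt{194}$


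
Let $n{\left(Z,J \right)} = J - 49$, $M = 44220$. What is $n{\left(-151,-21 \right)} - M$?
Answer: $-44290$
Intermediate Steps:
$n{\left(Z,J \right)} = -49 + J$
$n{\left(-151,-21 \right)} - M = \left(-49 - 21\right) - 44220 = -70 - 44220 = -44290$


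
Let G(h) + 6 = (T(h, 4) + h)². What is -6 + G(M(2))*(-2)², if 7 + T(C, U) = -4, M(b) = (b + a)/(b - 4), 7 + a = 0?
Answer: 259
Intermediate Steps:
a = -7 (a = -7 + 0 = -7)
M(b) = (-7 + b)/(-4 + b) (M(b) = (b - 7)/(b - 4) = (-7 + b)/(-4 + b))
T(C, U) = -11 (T(C, U) = -7 - 4 = -11)
G(h) = -6 + (-11 + h)²
-6 + G(M(2))*(-2)² = -6 + (-6 + (-11 + (-7 + 2)/(-4 + 2))²)*(-2)² = -6 + (-6 + (-11 - 5/(-2))²)*4 = -6 + (-6 + (-11 - ½*(-5))²)*4 = -6 + (-6 + (-11 + 5/2)²)*4 = -6 + (-6 + (-17/2)²)*4 = -6 + (-6 + 289/4)*4 = -6 + (265/4)*4 = -6 + 265 = 259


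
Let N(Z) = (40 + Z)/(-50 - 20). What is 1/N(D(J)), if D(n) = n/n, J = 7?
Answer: -70/41 ≈ -1.7073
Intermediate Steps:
D(n) = 1
N(Z) = -4/7 - Z/70 (N(Z) = (40 + Z)/(-70) = (40 + Z)*(-1/70) = -4/7 - Z/70)
1/N(D(J)) = 1/(-4/7 - 1/70*1) = 1/(-4/7 - 1/70) = 1/(-41/70) = -70/41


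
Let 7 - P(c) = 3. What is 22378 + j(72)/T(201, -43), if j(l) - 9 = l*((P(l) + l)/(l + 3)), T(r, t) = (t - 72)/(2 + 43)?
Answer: 12848909/575 ≈ 22346.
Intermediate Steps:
P(c) = 4 (P(c) = 7 - 1*3 = 7 - 3 = 4)
T(r, t) = -8/5 + t/45 (T(r, t) = (-72 + t)/45 = (-72 + t)*(1/45) = -8/5 + t/45)
j(l) = 9 + l*(4 + l)/(3 + l) (j(l) = 9 + l*((4 + l)/(l + 3)) = 9 + l*((4 + l)/(3 + l)) = 9 + l*(4 + l)/(3 + l))
22378 + j(72)/T(201, -43) = 22378 + ((27 + 72² + 13*72)/(3 + 72))/(-8/5 + (1/45)*(-43)) = 22378 + ((27 + 5184 + 936)/75)/(-8/5 - 43/45) = 22378 + ((1/75)*6147)/(-23/9) = 22378 + (2049/25)*(-9/23) = 22378 - 18441/575 = 12848909/575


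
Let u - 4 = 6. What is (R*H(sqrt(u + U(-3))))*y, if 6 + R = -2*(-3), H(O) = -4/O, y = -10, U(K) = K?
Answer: 0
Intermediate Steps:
u = 10 (u = 4 + 6 = 10)
R = 0 (R = -6 - 2*(-3) = -6 + 6 = 0)
(R*H(sqrt(u + U(-3))))*y = (0*(-4/sqrt(10 - 3)))*(-10) = (0*(-4*sqrt(7)/7))*(-10) = 0*(-10) = 0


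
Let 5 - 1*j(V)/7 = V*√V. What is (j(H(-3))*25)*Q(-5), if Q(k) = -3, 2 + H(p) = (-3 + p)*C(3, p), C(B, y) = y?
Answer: 30975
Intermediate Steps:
H(p) = -2 + p*(-3 + p) (H(p) = -2 + (-3 + p)*p = -2 + p*(-3 + p))
j(V) = 35 - 7*V^(3/2) (j(V) = 35 - 7*V*√V = 35 - 7*V^(3/2))
(j(H(-3))*25)*Q(-5) = ((35 - 7*(-2 + (-3)² - 3*(-3))^(3/2))*25)*(-3) = ((35 - 7*(-2 + 9 + 9)^(3/2))*25)*(-3) = ((35 - 7*16^(3/2))*25)*(-3) = ((35 - 7*64)*25)*(-3) = ((35 - 448)*25)*(-3) = -413*25*(-3) = -10325*(-3) = 30975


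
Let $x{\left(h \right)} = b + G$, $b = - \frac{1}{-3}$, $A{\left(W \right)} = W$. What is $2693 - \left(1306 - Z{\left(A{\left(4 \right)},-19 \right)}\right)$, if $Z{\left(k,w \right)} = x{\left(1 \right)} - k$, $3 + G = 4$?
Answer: $\frac{4153}{3} \approx 1384.3$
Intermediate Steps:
$G = 1$ ($G = -3 + 4 = 1$)
$b = \frac{1}{3}$ ($b = \left(-1\right) \left(- \frac{1}{3}\right) = \frac{1}{3} \approx 0.33333$)
$x{\left(h \right)} = \frac{4}{3}$ ($x{\left(h \right)} = \frac{1}{3} + 1 = \frac{4}{3}$)
$Z{\left(k,w \right)} = \frac{4}{3} - k$
$2693 - \left(1306 - Z{\left(A{\left(4 \right)},-19 \right)}\right) = 2693 - \left(1306 - \left(\frac{4}{3} - 4\right)\right) = 2693 - \left(1306 - - \frac{8}{3}\right) = 2693 - \left(1306 + \frac{8}{3}\right) = 2693 - \frac{3926}{3} = \frac{4153}{3}$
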